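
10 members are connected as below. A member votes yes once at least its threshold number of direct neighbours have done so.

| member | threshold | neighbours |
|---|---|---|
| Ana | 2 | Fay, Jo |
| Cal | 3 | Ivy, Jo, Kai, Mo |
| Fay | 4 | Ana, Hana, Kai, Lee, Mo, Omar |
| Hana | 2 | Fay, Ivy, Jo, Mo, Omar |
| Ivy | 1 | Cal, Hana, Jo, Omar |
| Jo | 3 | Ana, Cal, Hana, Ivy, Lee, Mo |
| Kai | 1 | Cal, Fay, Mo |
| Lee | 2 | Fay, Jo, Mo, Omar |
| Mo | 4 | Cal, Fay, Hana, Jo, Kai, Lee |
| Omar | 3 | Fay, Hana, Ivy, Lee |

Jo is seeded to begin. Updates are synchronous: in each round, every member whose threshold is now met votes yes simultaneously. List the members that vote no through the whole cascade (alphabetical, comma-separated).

Round 1 — Jo votes yes (initial).
Round 2 — checking thresholds:
  Ana: 1 of 2 neighbours < 2, holds.
  Cal: 1 of 4 neighbours < 3, holds.
  Hana: 1 of 5 neighbours < 2, holds.
  Ivy: 1 of 4 neighbours ≥ 1, votes yes.
  Lee: 1 of 4 neighbours < 2, holds.
  Mo: 1 of 6 neighbours < 4, holds.
Round 3 — checking thresholds:
  Ana: 1 of 2 neighbours < 2, holds.
  Cal: 2 of 4 neighbours < 3, holds.
  Hana: 2 of 5 neighbours ≥ 2, votes yes.
  Lee: 1 of 4 neighbours < 2, holds.
  Mo: 1 of 6 neighbours < 4, holds.
  Omar: 1 of 4 neighbours < 3, holds.
Round 4 — no new yes votes; cascade stops.

Ana, Cal, Fay, Kai, Lee, Mo, Omar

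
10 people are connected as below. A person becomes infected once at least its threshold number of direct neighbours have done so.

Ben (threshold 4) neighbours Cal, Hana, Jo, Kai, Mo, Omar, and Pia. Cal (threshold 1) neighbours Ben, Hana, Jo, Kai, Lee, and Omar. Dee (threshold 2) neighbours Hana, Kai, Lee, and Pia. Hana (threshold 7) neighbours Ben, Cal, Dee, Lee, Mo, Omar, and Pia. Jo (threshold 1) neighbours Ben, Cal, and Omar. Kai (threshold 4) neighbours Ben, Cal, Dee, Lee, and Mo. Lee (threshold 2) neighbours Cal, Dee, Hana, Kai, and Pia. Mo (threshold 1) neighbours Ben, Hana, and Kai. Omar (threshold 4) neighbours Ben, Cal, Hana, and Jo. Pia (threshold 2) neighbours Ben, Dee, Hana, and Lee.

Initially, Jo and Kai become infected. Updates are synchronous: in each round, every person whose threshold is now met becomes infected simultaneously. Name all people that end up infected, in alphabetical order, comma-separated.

Round 1 — Jo, Kai become infected (initial).
Round 2 — checking thresholds:
  Ben: 2 of 7 neighbours < 4, not yet.
  Cal: 2 of 6 neighbours ≥ 1, becomes infected.
  Dee: 1 of 4 neighbours < 2, not yet.
  Lee: 1 of 5 neighbours < 2, not yet.
  Mo: 1 of 3 neighbours ≥ 1, becomes infected.
  Omar: 1 of 4 neighbours < 4, not yet.
Round 3 — checking thresholds:
  Ben: 4 of 7 neighbours ≥ 4, becomes infected.
  Dee: 1 of 4 neighbours < 2, not yet.
  Hana: 2 of 7 neighbours < 7, not yet.
  Lee: 2 of 5 neighbours ≥ 2, becomes infected.
  Omar: 2 of 4 neighbours < 4, not yet.
Round 4 — checking thresholds:
  Dee: 2 of 4 neighbours ≥ 2, becomes infected.
  Hana: 4 of 7 neighbours < 7, not yet.
  Omar: 3 of 4 neighbours < 4, not yet.
  Pia: 2 of 4 neighbours ≥ 2, becomes infected.
Round 5 — no new infections; cascade stops.

Ben, Cal, Dee, Jo, Kai, Lee, Mo, Pia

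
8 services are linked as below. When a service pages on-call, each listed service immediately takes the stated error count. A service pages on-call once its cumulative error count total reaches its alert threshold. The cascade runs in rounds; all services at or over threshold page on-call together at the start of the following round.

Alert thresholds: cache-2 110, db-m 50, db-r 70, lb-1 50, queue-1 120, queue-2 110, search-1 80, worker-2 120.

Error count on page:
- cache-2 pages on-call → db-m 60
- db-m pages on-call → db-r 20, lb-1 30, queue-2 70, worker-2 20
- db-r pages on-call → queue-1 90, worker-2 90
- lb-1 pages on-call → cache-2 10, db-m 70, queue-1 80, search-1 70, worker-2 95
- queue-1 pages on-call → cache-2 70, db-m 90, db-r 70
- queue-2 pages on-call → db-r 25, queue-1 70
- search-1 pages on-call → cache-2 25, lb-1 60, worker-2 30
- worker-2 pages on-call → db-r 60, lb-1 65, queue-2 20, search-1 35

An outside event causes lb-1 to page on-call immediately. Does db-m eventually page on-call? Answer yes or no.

Round 1 — lb-1 pages on-call (initial).
  cache-2: +10 → 10 < 110
  db-m: +70 → 70 ≥ 50
  queue-1: +80 → 80 < 120
  search-1: +70 → 70 < 80
  worker-2: +95 → 95 < 120
Round 2 — db-m pages on-call.
  db-r: +20 → 20 < 70
  queue-2: +70 → 70 < 110
  worker-2: +20 → 115 < 120
No further pages.

yes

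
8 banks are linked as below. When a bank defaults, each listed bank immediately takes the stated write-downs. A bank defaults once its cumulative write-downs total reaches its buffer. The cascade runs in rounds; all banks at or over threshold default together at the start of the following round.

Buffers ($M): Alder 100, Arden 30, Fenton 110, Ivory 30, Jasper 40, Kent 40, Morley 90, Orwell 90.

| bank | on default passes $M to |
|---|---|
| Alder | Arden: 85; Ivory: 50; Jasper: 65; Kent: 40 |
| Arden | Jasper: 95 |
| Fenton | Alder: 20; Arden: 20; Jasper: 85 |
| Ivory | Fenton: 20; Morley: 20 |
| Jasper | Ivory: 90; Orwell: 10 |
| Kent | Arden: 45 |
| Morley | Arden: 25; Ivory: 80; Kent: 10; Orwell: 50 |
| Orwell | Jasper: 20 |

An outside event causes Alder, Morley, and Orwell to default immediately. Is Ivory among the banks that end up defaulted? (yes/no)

Round 1 — Alder, Morley, Orwell default (initial).
  Arden: +85+25 → 110 ≥ 30
  Ivory: +50+80 → 130 ≥ 30
  Jasper: +65+20 → 85 ≥ 40
  Kent: +40+10 → 50 ≥ 40
Round 2 — Arden, Ivory, Jasper, Kent default.
  Fenton: +20 → 20 < 110
No further defaults.

yes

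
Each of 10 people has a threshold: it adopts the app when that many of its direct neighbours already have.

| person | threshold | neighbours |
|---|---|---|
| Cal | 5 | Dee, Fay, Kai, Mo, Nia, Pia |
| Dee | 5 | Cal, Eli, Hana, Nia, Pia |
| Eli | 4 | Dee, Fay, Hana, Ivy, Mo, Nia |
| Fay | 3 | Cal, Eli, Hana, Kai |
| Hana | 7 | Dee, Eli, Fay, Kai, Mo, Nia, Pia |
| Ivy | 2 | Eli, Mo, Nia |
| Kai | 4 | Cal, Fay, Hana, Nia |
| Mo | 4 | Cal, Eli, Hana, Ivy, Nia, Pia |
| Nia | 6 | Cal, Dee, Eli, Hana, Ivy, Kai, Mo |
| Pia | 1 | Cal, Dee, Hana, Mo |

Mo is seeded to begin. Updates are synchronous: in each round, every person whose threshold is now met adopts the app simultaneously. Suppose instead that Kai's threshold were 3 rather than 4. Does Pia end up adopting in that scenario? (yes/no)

yes

With Kai's threshold at 3:
Round 1 — Mo adopts the app (initial).
Round 2 — checking thresholds:
  Cal: 1 of 6 neighbours < 5, below threshold.
  Eli: 1 of 6 neighbours < 4, below threshold.
  Hana: 1 of 7 neighbours < 7, below threshold.
  Ivy: 1 of 3 neighbours < 2, below threshold.
  Nia: 1 of 7 neighbours < 6, below threshold.
  Pia: 1 of 4 neighbours ≥ 1, adopts the app.
Round 3 — no new adoptions; cascade stops.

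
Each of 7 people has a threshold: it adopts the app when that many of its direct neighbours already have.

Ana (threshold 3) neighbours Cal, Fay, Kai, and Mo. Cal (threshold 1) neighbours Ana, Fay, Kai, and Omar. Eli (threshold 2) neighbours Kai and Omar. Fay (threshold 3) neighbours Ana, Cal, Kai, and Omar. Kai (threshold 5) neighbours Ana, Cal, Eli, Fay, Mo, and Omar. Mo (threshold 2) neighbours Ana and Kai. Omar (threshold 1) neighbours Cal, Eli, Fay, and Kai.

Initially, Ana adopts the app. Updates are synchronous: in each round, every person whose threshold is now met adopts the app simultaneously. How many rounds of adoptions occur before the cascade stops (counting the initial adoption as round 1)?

Round 1 — Ana adopts the app (initial).
Round 2 — checking thresholds:
  Cal: 1 of 4 neighbours ≥ 1, adopts the app.
  Fay: 1 of 4 neighbours < 3, not yet.
  Kai: 1 of 6 neighbours < 5, not yet.
  Mo: 1 of 2 neighbours < 2, not yet.
Round 3 — checking thresholds:
  Fay: 2 of 4 neighbours < 3, not yet.
  Kai: 2 of 6 neighbours < 5, not yet.
  Mo: 1 of 2 neighbours < 2, not yet.
  Omar: 1 of 4 neighbours ≥ 1, adopts the app.
Round 4 — checking thresholds:
  Eli: 1 of 2 neighbours < 2, not yet.
  Fay: 3 of 4 neighbours ≥ 3, adopts the app.
  Kai: 3 of 6 neighbours < 5, not yet.
  Mo: 1 of 2 neighbours < 2, not yet.
Round 5 — no new adoptions; cascade stops.

4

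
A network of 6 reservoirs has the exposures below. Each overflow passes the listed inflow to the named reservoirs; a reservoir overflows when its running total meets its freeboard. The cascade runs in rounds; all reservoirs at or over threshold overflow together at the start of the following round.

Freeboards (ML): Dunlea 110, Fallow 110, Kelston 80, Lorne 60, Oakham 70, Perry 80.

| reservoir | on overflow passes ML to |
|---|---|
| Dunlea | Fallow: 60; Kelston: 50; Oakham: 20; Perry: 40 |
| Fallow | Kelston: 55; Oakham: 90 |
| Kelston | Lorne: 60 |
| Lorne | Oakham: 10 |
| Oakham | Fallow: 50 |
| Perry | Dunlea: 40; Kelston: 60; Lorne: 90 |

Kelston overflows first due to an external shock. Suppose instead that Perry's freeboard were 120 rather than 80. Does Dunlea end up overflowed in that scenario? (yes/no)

no

With Perry's freeboard at 120:
Round 1 — Kelston overflows (initial).
  Lorne: +60 → 60 ≥ 60
Round 2 — Lorne overflows.
  Oakham: +10 → 10 < 70
No further overflows.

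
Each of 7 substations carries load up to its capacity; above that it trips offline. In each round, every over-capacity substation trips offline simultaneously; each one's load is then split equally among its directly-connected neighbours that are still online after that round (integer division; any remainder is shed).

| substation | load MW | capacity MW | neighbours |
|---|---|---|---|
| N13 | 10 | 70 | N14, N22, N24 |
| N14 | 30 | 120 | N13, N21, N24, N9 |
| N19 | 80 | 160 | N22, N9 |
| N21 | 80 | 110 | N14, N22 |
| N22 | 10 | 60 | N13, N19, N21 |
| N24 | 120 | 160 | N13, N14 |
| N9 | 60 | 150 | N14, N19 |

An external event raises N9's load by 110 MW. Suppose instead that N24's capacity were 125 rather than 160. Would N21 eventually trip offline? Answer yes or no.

yes

With N24's capacity at 125:
Round 1 — N9 at 170 > 150. N9 trips offline.
  N9 sheds 170 MW to N14, N19: 85 each.
    N14: 30+85 = 115 ≤ 120
    N19: 80+85 = 165 > 160
Round 2 — N19 trips offline.
  N19 sheds 165 MW to N22: 165 each.
    N22: 10+165 = 175 > 60
Round 3 — N22 trips offline.
  N22 sheds 175 MW to N13, N21: 87 each (1 lost).
    N13: 10+87 = 97 > 70
    N21: 80+87 = 167 > 110
Round 4 — N13, N21 trip offline.
  N13 sheds 97 MW to N14, N24: 48 each (1 lost).
    N14: 115+48 = 163 > 120
    N24: 120+48 = 168 > 125
  N21 sheds 167 MW to N14: 167 each.
    N14: 163+167 = 330 > 120
Round 5 — N14, N24 trip offline.
  N14 sheds 330 MW: no online neighbours, lost.
  N24 sheds 168 MW: no online neighbours, lost.
No further trips.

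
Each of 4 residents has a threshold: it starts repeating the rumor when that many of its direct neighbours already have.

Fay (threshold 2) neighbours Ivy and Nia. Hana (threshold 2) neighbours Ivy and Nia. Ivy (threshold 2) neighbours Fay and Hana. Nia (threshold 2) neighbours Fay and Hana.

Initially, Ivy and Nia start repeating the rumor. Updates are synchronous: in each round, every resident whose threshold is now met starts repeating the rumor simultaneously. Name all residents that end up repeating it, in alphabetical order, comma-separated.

Round 1 — Ivy, Nia start repeating the rumor (initial).
Round 2 — checking thresholds:
  Fay: 2 of 2 neighbours ≥ 2, starts repeating the rumor.
  Hana: 2 of 2 neighbours ≥ 2, starts repeating the rumor.
Round 3 — no new spreads; cascade stops.

Fay, Hana, Ivy, Nia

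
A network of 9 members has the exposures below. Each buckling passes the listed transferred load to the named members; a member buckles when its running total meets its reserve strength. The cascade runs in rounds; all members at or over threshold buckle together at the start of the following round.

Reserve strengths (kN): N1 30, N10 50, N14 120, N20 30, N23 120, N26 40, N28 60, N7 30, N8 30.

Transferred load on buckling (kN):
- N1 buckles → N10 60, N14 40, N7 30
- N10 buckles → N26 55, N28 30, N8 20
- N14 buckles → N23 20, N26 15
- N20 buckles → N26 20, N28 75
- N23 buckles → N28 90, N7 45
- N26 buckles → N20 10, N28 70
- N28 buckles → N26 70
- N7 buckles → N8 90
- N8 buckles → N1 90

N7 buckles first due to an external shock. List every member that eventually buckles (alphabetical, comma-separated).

Round 1 — N7 buckles (initial).
  N8: +90 → 90 ≥ 30
Round 2 — N8 buckles.
  N1: +90 → 90 ≥ 30
Round 3 — N1 buckles.
  N10: +60 → 60 ≥ 50
  N14: +40 → 40 < 120
Round 4 — N10 buckles.
  N26: +55 → 55 ≥ 40
  N28: +30 → 30 < 60
Round 5 — N26 buckles.
  N20: +10 → 10 < 30
  N28: +70 → 100 ≥ 60
Round 6 — N28 buckles.
No further bucklings.

N1, N10, N26, N28, N7, N8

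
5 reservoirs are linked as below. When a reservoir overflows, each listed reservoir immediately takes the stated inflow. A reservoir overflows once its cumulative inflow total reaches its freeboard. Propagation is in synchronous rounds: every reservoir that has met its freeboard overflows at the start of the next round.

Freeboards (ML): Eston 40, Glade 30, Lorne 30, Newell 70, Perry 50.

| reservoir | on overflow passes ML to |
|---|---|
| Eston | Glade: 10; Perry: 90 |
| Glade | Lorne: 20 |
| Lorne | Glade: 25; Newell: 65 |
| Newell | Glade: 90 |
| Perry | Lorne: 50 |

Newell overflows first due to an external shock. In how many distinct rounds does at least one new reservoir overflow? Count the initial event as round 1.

2

Round 1 — Newell overflows (initial).
  Glade: +90 → 90 ≥ 30
Round 2 — Glade overflows.
  Lorne: +20 → 20 < 30
No further overflows.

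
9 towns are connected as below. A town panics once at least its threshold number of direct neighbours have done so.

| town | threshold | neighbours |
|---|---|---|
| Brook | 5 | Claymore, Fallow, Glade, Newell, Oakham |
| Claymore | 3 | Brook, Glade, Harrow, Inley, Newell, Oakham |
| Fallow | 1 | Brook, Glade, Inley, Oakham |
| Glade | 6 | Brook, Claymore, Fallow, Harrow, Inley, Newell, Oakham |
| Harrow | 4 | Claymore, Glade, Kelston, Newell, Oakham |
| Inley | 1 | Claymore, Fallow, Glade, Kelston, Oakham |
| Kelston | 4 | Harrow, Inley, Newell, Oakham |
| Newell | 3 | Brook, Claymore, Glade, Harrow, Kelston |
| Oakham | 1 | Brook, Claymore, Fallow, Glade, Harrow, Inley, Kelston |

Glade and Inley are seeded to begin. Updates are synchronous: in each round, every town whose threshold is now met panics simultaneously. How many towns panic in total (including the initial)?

5

Round 1 — Glade, Inley panic (initial).
Round 2 — checking thresholds:
  Brook: 1 of 5 neighbours < 5, holds.
  Claymore: 2 of 6 neighbours < 3, holds.
  Fallow: 2 of 4 neighbours ≥ 1, panics.
  Harrow: 1 of 5 neighbours < 4, holds.
  Kelston: 1 of 4 neighbours < 4, holds.
  Newell: 1 of 5 neighbours < 3, holds.
  Oakham: 2 of 7 neighbours ≥ 1, panics.
Round 3 — checking thresholds:
  Brook: 3 of 5 neighbours < 5, holds.
  Claymore: 3 of 6 neighbours ≥ 3, panics.
  Harrow: 2 of 5 neighbours < 4, holds.
  Kelston: 2 of 4 neighbours < 4, holds.
  Newell: 1 of 5 neighbours < 3, holds.
Round 4 — no new panics; cascade stops.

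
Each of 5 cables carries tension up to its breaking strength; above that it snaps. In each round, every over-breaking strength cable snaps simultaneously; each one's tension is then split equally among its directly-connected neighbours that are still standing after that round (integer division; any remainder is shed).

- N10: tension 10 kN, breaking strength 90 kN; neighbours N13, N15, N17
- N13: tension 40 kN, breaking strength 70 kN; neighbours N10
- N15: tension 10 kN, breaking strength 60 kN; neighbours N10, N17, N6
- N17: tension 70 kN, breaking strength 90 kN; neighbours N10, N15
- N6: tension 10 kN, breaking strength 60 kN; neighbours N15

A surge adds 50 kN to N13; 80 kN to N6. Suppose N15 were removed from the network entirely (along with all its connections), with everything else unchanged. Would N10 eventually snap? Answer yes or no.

With N15 removed:
Round 1 — N13 at 90 > 70; N6 at 90 > 60. N13, N6 snap.
  N13 sheds 90 kN to N10: 90 each.
    N10: 10+90 = 100 > 90
  N6 sheds 90 kN: no online neighbours, lost.
Round 2 — N10 snaps.
  N10 sheds 100 kN to N17: 100 each.
    N17: 70+100 = 170 > 90
Round 3 — N17 snaps.
  N17 sheds 170 kN: no online neighbours, lost.
No further breaks.

yes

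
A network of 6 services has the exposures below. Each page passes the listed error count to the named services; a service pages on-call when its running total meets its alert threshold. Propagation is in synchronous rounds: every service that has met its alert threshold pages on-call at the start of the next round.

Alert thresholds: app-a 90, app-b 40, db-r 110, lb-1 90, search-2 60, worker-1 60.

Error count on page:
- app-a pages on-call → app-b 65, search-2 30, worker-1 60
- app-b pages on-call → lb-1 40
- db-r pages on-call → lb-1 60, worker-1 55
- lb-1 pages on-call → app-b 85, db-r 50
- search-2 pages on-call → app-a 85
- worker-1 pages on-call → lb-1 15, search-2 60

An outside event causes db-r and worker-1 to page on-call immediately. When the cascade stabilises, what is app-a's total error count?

Round 1 — db-r, worker-1 page on-call (initial).
  lb-1: +60+15 → 75 < 90
  search-2: +60 → 60 ≥ 60
Round 2 — search-2 pages on-call.
  app-a: +85 → 85 < 90
No further pages.

85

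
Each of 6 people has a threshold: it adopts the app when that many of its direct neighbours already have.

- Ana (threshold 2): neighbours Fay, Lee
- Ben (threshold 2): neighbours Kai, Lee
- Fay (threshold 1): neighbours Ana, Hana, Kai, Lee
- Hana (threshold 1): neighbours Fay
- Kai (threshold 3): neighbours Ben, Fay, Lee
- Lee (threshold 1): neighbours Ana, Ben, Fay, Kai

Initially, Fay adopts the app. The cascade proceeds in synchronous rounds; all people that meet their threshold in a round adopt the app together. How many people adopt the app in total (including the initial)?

Round 1 — Fay adopts the app (initial).
Round 2 — checking thresholds:
  Ana: 1 of 2 neighbours < 2, not yet.
  Hana: 1 of 1 neighbours ≥ 1, adopts the app.
  Kai: 1 of 3 neighbours < 3, not yet.
  Lee: 1 of 4 neighbours ≥ 1, adopts the app.
Round 3 — checking thresholds:
  Ana: 2 of 2 neighbours ≥ 2, adopts the app.
  Ben: 1 of 2 neighbours < 2, not yet.
  Kai: 2 of 3 neighbours < 3, not yet.
Round 4 — no new adoptions; cascade stops.

4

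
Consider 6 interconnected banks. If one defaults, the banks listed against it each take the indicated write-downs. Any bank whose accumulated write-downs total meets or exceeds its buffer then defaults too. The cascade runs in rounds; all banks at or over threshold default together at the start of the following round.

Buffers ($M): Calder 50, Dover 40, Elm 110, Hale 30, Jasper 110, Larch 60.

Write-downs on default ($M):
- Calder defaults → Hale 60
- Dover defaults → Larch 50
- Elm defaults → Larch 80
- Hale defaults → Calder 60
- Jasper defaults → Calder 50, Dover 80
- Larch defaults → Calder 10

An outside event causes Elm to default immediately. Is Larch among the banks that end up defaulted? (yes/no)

yes

Round 1 — Elm defaults (initial).
  Larch: +80 → 80 ≥ 60
Round 2 — Larch defaults.
  Calder: +10 → 10 < 50
No further defaults.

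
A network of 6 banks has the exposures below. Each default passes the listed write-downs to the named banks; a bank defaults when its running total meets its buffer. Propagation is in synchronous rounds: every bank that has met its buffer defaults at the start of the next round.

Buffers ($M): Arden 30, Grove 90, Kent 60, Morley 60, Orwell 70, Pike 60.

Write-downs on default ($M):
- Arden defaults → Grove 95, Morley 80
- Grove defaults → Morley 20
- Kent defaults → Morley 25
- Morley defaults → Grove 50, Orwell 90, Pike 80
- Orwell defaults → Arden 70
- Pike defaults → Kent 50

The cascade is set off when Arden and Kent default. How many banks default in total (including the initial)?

6

Round 1 — Arden, Kent default (initial).
  Grove: +95 → 95 ≥ 90
  Morley: +80+25 → 105 ≥ 60
Round 2 — Grove, Morley default.
  Orwell: +90 → 90 ≥ 70
  Pike: +80 → 80 ≥ 60
Round 3 — Orwell, Pike default.
No further defaults.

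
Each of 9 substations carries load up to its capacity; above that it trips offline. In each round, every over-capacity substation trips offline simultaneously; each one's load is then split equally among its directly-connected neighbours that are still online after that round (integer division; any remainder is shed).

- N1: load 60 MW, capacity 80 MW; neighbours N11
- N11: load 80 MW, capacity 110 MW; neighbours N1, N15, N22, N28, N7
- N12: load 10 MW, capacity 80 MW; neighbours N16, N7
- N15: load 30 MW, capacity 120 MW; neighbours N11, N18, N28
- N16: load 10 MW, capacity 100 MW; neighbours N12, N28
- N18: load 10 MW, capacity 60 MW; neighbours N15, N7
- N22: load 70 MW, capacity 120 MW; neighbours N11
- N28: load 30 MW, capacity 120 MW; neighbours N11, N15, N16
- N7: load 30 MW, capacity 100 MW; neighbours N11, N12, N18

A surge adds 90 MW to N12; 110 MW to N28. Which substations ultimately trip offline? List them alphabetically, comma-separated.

N1, N11, N12, N15, N16, N18, N28, N7

Round 1 — N12 at 100 > 80; N28 at 140 > 120. N12, N28 trip offline.
  N12 sheds 100 MW to N16, N7: 50 each.
    N16: 10+50 = 60 ≤ 100
    N7: 30+50 = 80 ≤ 100
  N28 sheds 140 MW to N11, N15, N16: 46 each (2 lost).
    N11: 80+46 = 126 > 110
    N15: 30+46 = 76 ≤ 120
    N16: 60+46 = 106 > 100
Round 2 — N11, N16 trip offline.
  N11 sheds 126 MW to N1, N15, N22, N7: 31 each (2 lost).
    N1: 60+31 = 91 > 80
    N15: 76+31 = 107 ≤ 120
    N22: 70+31 = 101 ≤ 120
    N7: 80+31 = 111 > 100
  N16 sheds 106 MW: no online neighbours, lost.
Round 3 — N1, N7 trip offline.
  N1 sheds 91 MW: no online neighbours, lost.
  N7 sheds 111 MW to N18: 111 each.
    N18: 10+111 = 121 > 60
Round 4 — N18 trips offline.
  N18 sheds 121 MW to N15: 121 each.
    N15: 107+121 = 228 > 120
Round 5 — N15 trips offline.
  N15 sheds 228 MW: no online neighbours, lost.
No further trips.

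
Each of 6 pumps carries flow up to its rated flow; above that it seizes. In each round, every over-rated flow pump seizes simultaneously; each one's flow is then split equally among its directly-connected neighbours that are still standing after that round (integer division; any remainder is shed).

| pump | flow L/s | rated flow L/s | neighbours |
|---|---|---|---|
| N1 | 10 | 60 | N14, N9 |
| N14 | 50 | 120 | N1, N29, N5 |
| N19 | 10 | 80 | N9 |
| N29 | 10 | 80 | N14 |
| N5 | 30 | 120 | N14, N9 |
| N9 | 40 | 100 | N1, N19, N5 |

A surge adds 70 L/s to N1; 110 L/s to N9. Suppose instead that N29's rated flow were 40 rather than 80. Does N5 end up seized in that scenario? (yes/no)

yes

With N29's rated flow at 40:
Round 1 — N1 at 80 > 60; N9 at 150 > 100. N1, N9 seize.
  N1 sheds 80 L/s to N14: 80 each.
    N14: 50+80 = 130 > 120
  N9 sheds 150 L/s to N19, N5: 75 each.
    N19: 10+75 = 85 > 80
    N5: 30+75 = 105 ≤ 120
Round 2 — N14, N19 seize.
  N14 sheds 130 L/s to N29, N5: 65 each.
    N29: 10+65 = 75 > 40
    N5: 105+65 = 170 > 120
  N19 sheds 85 L/s: no online neighbours, lost.
Round 3 — N29, N5 seize.
  N29 sheds 75 L/s: no online neighbours, lost.
  N5 sheds 170 L/s: no online neighbours, lost.
No further seizures.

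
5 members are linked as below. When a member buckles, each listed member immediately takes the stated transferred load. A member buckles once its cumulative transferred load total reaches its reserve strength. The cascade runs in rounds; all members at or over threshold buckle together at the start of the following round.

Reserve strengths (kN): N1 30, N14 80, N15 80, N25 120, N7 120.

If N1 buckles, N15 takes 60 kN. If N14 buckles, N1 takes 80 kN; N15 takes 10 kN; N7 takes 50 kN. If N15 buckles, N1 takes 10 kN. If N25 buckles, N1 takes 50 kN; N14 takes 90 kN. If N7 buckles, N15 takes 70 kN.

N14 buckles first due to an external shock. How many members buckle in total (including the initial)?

Round 1 — N14 buckles (initial).
  N1: +80 → 80 ≥ 30
  N15: +10 → 10 < 80
  N7: +50 → 50 < 120
Round 2 — N1 buckles.
  N15: +60 → 70 < 80
No further bucklings.

2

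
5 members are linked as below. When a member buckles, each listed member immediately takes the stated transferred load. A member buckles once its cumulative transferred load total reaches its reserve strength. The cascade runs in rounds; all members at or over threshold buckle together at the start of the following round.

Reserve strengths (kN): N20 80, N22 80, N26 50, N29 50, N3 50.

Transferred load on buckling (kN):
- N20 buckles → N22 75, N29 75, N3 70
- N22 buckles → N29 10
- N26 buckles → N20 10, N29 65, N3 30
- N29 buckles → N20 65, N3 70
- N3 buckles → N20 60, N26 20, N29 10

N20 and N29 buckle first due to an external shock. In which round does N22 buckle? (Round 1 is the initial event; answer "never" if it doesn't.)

never

Round 1 — N20, N29 buckle (initial).
  N22: +75 → 75 < 80
  N3: +70+70 → 140 ≥ 50
Round 2 — N3 buckles.
  N26: +20 → 20 < 50
No further bucklings.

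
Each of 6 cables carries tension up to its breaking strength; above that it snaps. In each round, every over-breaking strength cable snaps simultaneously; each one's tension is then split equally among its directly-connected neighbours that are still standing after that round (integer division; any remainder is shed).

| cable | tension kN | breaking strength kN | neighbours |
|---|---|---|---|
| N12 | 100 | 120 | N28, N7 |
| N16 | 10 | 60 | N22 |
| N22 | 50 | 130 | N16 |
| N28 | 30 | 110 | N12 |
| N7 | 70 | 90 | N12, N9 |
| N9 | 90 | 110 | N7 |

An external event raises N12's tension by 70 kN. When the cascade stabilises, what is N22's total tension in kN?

50

Round 1 — N12 at 170 > 120. N12 snaps.
  N12 sheds 170 kN to N28, N7: 85 each.
    N28: 30+85 = 115 > 110
    N7: 70+85 = 155 > 90
Round 2 — N28, N7 snap.
  N28 sheds 115 kN: no online neighbours, lost.
  N7 sheds 155 kN to N9: 155 each.
    N9: 90+155 = 245 > 110
Round 3 — N9 snaps.
  N9 sheds 245 kN: no online neighbours, lost.
No further breaks.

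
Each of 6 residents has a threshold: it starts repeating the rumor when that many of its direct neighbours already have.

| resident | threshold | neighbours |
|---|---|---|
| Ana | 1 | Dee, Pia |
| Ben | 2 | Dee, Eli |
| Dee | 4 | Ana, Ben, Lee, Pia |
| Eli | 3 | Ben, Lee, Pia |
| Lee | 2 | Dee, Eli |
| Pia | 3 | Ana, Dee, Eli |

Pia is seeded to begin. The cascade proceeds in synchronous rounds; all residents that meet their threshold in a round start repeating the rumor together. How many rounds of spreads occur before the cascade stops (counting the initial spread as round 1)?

2

Round 1 — Pia starts repeating the rumor (initial).
Round 2 — checking thresholds:
  Ana: 1 of 2 neighbours ≥ 1, starts repeating the rumor.
  Dee: 1 of 4 neighbours < 4, below threshold.
  Eli: 1 of 3 neighbours < 3, below threshold.
Round 3 — no new spreads; cascade stops.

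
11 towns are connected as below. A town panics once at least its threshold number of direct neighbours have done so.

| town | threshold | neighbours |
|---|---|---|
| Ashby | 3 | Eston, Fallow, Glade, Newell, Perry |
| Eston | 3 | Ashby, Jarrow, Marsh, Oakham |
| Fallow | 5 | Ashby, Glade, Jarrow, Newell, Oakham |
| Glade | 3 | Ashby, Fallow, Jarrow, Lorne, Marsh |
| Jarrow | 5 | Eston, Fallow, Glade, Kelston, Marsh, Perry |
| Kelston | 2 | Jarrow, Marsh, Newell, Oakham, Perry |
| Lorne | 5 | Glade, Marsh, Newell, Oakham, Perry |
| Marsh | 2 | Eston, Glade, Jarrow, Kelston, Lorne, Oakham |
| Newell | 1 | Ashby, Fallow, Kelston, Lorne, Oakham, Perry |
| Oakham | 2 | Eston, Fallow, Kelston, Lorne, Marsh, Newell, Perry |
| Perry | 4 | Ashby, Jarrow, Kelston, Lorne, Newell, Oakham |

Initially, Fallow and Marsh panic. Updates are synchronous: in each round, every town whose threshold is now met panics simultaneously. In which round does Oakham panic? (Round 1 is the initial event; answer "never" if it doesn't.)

Round 1 — Fallow, Marsh panic (initial).
Round 2 — checking thresholds:
  Ashby: 1 of 5 neighbours < 3, below threshold.
  Eston: 1 of 4 neighbours < 3, below threshold.
  Glade: 2 of 5 neighbours < 3, below threshold.
  Jarrow: 2 of 6 neighbours < 5, below threshold.
  Kelston: 1 of 5 neighbours < 2, below threshold.
  Lorne: 1 of 5 neighbours < 5, below threshold.
  Newell: 1 of 6 neighbours ≥ 1, panics.
  Oakham: 2 of 7 neighbours ≥ 2, panics.
Round 3 — checking thresholds:
  Ashby: 2 of 5 neighbours < 3, below threshold.
  Eston: 2 of 4 neighbours < 3, below threshold.
  Glade: 2 of 5 neighbours < 3, below threshold.
  Jarrow: 2 of 6 neighbours < 5, below threshold.
  Kelston: 3 of 5 neighbours ≥ 2, panics.
  Lorne: 3 of 5 neighbours < 5, below threshold.
  Perry: 2 of 6 neighbours < 4, below threshold.
Round 4 — no new panics; cascade stops.

2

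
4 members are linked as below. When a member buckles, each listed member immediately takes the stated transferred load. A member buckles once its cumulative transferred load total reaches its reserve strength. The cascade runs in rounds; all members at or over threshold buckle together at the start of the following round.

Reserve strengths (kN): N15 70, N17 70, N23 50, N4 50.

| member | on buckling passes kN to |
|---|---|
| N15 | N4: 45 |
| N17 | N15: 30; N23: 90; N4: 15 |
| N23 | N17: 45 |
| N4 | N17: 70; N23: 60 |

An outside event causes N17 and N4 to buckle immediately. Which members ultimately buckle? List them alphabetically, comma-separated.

Round 1 — N17, N4 buckle (initial).
  N15: +30 → 30 < 70
  N23: +90+60 → 150 ≥ 50
Round 2 — N23 buckles.
No further bucklings.

N17, N23, N4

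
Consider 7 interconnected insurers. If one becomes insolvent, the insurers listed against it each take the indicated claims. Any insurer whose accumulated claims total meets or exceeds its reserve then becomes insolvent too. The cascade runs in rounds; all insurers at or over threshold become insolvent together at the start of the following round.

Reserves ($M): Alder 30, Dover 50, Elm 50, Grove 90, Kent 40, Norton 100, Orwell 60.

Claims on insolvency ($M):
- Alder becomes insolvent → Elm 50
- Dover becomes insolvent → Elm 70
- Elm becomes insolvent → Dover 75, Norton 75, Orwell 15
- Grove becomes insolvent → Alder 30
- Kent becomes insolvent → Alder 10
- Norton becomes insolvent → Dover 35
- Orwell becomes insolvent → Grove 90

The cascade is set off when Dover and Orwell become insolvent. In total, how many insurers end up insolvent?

Round 1 — Dover, Orwell become insolvent (initial).
  Elm: +70 → 70 ≥ 50
  Grove: +90 → 90 ≥ 90
Round 2 — Elm, Grove become insolvent.
  Alder: +30 → 30 ≥ 30
  Norton: +75 → 75 < 100
Round 3 — Alder becomes insolvent.
No further insolvencies.

5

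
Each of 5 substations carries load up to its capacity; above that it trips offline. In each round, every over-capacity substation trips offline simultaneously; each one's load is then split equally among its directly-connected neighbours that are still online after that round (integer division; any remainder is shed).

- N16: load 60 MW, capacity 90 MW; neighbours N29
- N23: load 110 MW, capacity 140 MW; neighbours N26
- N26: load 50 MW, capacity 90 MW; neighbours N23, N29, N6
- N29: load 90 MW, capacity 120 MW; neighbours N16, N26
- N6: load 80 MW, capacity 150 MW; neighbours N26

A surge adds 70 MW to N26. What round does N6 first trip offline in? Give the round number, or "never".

Round 1 — N26 at 120 > 90. N26 trips offline.
  N26 sheds 120 MW to N23, N29, N6: 40 each.
    N23: 110+40 = 150 > 140
    N29: 90+40 = 130 > 120
    N6: 80+40 = 120 ≤ 150
Round 2 — N23, N29 trip offline.
  N23 sheds 150 MW: no online neighbours, lost.
  N29 sheds 130 MW to N16: 130 each.
    N16: 60+130 = 190 > 90
Round 3 — N16 trips offline.
  N16 sheds 190 MW: no online neighbours, lost.
No further trips.

never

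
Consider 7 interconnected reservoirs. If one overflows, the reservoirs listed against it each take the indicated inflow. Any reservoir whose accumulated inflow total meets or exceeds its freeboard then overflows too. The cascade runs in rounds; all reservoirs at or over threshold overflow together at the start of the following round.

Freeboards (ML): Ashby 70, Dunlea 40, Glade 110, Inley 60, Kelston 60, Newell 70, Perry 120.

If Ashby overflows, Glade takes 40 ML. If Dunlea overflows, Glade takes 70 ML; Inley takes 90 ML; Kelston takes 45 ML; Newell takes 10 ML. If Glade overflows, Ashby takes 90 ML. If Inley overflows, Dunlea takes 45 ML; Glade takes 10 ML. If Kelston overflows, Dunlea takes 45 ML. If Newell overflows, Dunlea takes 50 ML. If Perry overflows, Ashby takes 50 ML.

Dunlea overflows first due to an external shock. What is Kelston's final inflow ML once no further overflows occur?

Round 1 — Dunlea overflows (initial).
  Glade: +70 → 70 < 110
  Inley: +90 → 90 ≥ 60
  Kelston: +45 → 45 < 60
  Newell: +10 → 10 < 70
Round 2 — Inley overflows.
  Glade: +10 → 80 < 110
No further overflows.

45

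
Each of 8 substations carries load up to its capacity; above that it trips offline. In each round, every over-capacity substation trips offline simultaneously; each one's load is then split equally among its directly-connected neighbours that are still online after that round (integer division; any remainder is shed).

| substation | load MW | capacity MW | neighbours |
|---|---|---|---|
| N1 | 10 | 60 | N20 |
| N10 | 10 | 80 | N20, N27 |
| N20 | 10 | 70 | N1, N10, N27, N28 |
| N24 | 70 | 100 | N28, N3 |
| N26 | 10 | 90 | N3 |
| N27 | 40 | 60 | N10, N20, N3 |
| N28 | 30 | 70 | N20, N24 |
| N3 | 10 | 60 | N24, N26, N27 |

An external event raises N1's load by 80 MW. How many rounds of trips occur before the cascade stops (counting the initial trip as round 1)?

3

Round 1 — N1 at 90 > 60. N1 trips offline.
  N1 sheds 90 MW to N20: 90 each.
    N20: 10+90 = 100 > 70
Round 2 — N20 trips offline.
  N20 sheds 100 MW to N10, N27, N28: 33 each (1 lost).
    N10: 10+33 = 43 ≤ 80
    N27: 40+33 = 73 > 60
    N28: 30+33 = 63 ≤ 70
Round 3 — N27 trips offline.
  N27 sheds 73 MW to N10, N3: 36 each (1 lost).
    N10: 43+36 = 79 ≤ 80
    N3: 10+36 = 46 ≤ 60
No further trips.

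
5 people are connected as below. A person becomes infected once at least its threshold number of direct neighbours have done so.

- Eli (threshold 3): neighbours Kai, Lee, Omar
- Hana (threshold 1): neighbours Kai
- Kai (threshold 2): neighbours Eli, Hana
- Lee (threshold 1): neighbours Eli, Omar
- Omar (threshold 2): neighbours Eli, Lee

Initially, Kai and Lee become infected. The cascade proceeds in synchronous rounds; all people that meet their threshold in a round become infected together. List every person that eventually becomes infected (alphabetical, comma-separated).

Hana, Kai, Lee

Round 1 — Kai, Lee become infected (initial).
Round 2 — checking thresholds:
  Eli: 2 of 3 neighbours < 3, not yet.
  Hana: 1 of 1 neighbours ≥ 1, becomes infected.
  Omar: 1 of 2 neighbours < 2, not yet.
Round 3 — no new infections; cascade stops.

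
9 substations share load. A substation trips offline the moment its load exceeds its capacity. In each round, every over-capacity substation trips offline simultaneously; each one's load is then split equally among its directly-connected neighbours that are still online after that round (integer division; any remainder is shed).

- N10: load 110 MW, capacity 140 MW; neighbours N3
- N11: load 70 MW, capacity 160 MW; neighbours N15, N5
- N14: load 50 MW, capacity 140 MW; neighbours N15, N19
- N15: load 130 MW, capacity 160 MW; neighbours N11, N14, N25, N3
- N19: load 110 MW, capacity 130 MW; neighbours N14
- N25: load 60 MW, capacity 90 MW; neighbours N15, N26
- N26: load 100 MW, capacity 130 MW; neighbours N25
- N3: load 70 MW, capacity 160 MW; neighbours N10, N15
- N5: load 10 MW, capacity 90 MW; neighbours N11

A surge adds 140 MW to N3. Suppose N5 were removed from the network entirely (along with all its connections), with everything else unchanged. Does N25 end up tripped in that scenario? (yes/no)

yes

With N5 removed:
Round 1 — N3 at 210 > 160. N3 trips offline.
  N3 sheds 210 MW to N10, N15: 105 each.
    N10: 110+105 = 215 > 140
    N15: 130+105 = 235 > 160
Round 2 — N10, N15 trip offline.
  N10 sheds 215 MW: no online neighbours, lost.
  N15 sheds 235 MW to N11, N14, N25: 78 each (1 lost).
    N11: 70+78 = 148 ≤ 160
    N14: 50+78 = 128 ≤ 140
    N25: 60+78 = 138 > 90
Round 3 — N25 trips offline.
  N25 sheds 138 MW to N26: 138 each.
    N26: 100+138 = 238 > 130
Round 4 — N26 trips offline.
  N26 sheds 238 MW: no online neighbours, lost.
No further trips.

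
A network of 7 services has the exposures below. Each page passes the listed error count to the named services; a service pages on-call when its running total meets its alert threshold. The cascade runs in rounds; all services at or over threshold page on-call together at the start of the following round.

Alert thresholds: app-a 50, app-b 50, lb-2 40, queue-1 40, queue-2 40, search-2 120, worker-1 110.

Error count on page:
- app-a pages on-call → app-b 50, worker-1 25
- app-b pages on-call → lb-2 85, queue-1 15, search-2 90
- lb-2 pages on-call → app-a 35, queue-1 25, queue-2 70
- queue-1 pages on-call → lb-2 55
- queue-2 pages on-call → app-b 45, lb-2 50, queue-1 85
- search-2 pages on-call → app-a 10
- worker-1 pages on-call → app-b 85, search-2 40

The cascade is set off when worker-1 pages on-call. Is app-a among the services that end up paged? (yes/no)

Round 1 — worker-1 pages on-call (initial).
  app-b: +85 → 85 ≥ 50
  search-2: +40 → 40 < 120
Round 2 — app-b pages on-call.
  lb-2: +85 → 85 ≥ 40
  queue-1: +15 → 15 < 40
  search-2: +90 → 130 ≥ 120
Round 3 — lb-2, search-2 page on-call.
  app-a: +35+10 → 45 < 50
  queue-1: +25 → 40 ≥ 40
  queue-2: +70 → 70 ≥ 40
Round 4 — queue-1, queue-2 page on-call.
No further pages.

no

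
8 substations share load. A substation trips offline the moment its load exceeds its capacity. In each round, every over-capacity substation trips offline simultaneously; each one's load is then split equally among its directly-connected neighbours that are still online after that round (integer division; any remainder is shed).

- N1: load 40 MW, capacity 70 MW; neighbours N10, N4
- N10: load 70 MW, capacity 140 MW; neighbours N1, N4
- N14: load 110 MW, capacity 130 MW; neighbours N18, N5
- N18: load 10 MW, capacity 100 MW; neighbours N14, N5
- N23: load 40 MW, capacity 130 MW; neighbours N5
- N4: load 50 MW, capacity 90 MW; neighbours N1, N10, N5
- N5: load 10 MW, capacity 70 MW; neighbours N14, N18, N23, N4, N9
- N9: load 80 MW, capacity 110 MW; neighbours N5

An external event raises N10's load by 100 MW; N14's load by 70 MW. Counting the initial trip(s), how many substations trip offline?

7

Round 1 — N10 at 170 > 140; N14 at 180 > 130. N10, N14 trip offline.
  N10 sheds 170 MW to N1, N4: 85 each.
    N1: 40+85 = 125 > 70
    N4: 50+85 = 135 > 90
  N14 sheds 180 MW to N18, N5: 90 each.
    N18: 10+90 = 100 ≤ 100
    N5: 10+90 = 100 > 70
Round 2 — N1, N4, N5 trip offline.
  N1 sheds 125 MW: no online neighbours, lost.
  N4 sheds 135 MW: no online neighbours, lost.
  N5 sheds 100 MW to N18, N23, N9: 33 each (1 lost).
    N18: 100+33 = 133 > 100
    N23: 40+33 = 73 ≤ 130
    N9: 80+33 = 113 > 110
Round 3 — N18, N9 trip offline.
  N18 sheds 133 MW: no online neighbours, lost.
  N9 sheds 113 MW: no online neighbours, lost.
No further trips.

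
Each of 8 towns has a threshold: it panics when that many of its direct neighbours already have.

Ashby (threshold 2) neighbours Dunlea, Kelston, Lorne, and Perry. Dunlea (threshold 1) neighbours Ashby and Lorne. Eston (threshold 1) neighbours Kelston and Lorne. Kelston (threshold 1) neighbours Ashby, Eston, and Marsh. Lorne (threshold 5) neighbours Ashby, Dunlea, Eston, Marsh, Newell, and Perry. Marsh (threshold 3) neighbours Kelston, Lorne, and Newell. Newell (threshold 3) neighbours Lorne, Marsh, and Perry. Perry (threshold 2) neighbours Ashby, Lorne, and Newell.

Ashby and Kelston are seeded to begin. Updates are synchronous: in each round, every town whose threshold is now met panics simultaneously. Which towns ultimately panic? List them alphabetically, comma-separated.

Round 1 — Ashby, Kelston panic (initial).
Round 2 — checking thresholds:
  Dunlea: 1 of 2 neighbours ≥ 1, panics.
  Eston: 1 of 2 neighbours ≥ 1, panics.
  Lorne: 1 of 6 neighbours < 5, not yet.
  Marsh: 1 of 3 neighbours < 3, not yet.
  Perry: 1 of 3 neighbours < 2, not yet.
Round 3 — no new panics; cascade stops.

Ashby, Dunlea, Eston, Kelston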